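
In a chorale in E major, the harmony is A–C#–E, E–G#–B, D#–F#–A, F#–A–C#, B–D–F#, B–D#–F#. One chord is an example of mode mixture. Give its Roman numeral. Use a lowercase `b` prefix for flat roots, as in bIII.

v

In E major the diatonic chords are E, F#m, G#m, A, B, C#m, D#dim. A–C#–E = A, E–G#–B = E, D#–F#–A = D#dim, F#–A–C# = F#m and B–D#–F# = B are all diatonic. B–D–F# is not: scale degree 5 in E major carries B (V). In E minor the chord on that degree is Bm, so here it functions as v, borrowed from the parallel minor.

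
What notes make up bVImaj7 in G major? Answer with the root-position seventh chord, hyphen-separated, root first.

Scale degree 6 in G major is E. bVImaj7 uses the lowered form, Eb, taken from G minor. Building the major-seventh chord from the parallel minor on Eb: Eb–G–Bb–D.

Eb-G-Bb-D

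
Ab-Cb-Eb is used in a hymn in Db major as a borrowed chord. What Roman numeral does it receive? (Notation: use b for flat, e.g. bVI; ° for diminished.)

v

The root Ab is the diatonic 5th degree of Db major; the borrowing shows in the chord quality. Ab–Cb–Eb is a minor chord — the form found in Db minor, not the diatonic V (Ab). Borrowed into Db major it is written v.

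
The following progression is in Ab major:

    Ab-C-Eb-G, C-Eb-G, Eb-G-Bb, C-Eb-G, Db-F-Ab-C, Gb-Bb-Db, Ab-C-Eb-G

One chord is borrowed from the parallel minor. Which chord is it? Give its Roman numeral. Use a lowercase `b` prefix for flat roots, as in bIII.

The diatonic triads in Ab major are Ab, Bbm, Cm, Db, Eb, Fm, Gdim. Ab–C–Eb–G = Abmaj7, C–Eb–G = Cm, Eb–G–Bb = Eb and Db–F–Ab–C = Dbmaj7 all belong to that set. Gb–Bb–Db is not: scale degree 7 in Ab major carries Gdim (vii°). In Ab minor the chord on that degree is Gb, so here it functions as bVII, borrowed from the parallel minor.

bVII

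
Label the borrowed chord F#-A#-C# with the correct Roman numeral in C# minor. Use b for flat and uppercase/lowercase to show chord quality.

IV

F# is scale degree 4 in C# minor. F#–A#–C# is a major chord — the form found in C# major, not the diatonic iv (F#m). Borrowed into C# minor it is written IV.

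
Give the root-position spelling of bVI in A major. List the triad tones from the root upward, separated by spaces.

bVI is built on the lowered scale degree 6. In A major degree 6 is F#; lowered it becomes F. In A minor the chord on F is F–A–C.

F A C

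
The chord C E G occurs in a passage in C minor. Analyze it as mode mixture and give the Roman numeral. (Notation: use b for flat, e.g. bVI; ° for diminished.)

The root C is the diatonic 1st degree of C minor; the borrowing shows in the chord quality. The diatonic chord on degree 1 would be Cm (i), but C–E–G is the major chord from C major. As a borrowed chord it is labeled I.

I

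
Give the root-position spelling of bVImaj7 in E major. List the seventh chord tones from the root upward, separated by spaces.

The root of bVImaj7 is the lowered 6th degree: C# becomes C. Building the major-seventh chord from the parallel minor on C: C–E–G–B.

C E G B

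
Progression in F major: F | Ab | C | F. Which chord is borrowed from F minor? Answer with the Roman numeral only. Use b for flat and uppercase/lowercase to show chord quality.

In F major the diatonic chords are F, Gm, Am, Bb, C, Dm, Edim. F and C are both diatonic. Ab (Ab–C–Eb) doesn't fit — on degree 3 F major would have Am (iii). Ab is the degree-3 chord of F minor, so it is the borrowed bIII.

bIII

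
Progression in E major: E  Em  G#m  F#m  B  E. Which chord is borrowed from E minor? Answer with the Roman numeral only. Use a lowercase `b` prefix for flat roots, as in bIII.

The diatonic triads in E major are E, F#m, G#m, A, B, C#m, D#dim. E, G#m, F#m and B all belong to that set. Em (E–G–B) is not: scale degree 1 in E major carries E (I). In E minor the chord on that degree is Em, so here it functions as i, borrowed from the parallel minor.

i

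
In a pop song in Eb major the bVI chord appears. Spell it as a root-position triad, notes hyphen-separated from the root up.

Cb-Eb-Gb

Scale degree 6 in Eb major is C. bVI uses the lowered form, Cb, taken from Eb minor. In Eb minor the chord on Cb is Cb–Eb–Gb.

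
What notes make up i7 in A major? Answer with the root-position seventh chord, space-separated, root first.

i7 is built on scale degree 1, which is A in both A major and its parallel. In A minor the chord on A is A–C–E–G.

A C E G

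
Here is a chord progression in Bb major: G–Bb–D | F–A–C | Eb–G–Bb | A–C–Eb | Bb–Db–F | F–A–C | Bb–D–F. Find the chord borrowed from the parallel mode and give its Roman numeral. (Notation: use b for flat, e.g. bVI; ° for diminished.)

i

In Bb major the diatonic chords are Bb, Cm, Dm, Eb, F, Gm, Adim. G–Bb–D = Gm, F–A–C = F, Eb–G–Bb = Eb, A–C–Eb = Adim and Bb–D–F = Bb all belong to that set. Bb–Db–F doesn't fit — on degree 1 Bb major would have Bb (I). Bbm is the degree-1 chord of Bb minor, so it is the borrowed i.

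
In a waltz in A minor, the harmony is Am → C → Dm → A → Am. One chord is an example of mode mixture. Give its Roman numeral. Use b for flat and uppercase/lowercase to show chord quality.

A minor has the diatonic set Am, Bdim, C, Dm, E, F, G (with V from harmonic minor). Am, C and Dm are all diatonic. But A (A–C#–E) is foreign: the diatonic i on degree 1 is Am, whereas A comes from A major. It is labeled I.

I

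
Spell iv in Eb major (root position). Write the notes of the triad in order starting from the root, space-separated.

iv is built on scale degree 4, which is Ab in both Eb major and its parallel. In Eb minor the chord on Ab is Ab–Cb–Eb.

Ab Cb Eb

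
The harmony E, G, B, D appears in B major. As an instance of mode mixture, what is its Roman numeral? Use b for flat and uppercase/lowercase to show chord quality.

The root E is the diatonic 4th degree of B major; the borrowing shows in the chord quality. The diatonic chord on degree 4 would be E (IV), but E–G–B–D is the minor-seventh chord from B minor. As a borrowed chord it is labeled iv7.

iv7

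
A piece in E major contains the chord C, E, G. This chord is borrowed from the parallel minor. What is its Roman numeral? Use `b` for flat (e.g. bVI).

bVI

In E major scale degree 6 is C#; C is its lowered form, from E minor. C–E–G is a major chord — the form found in E minor, not the diatonic vi (C#m). Borrowed into E major it is written bVI.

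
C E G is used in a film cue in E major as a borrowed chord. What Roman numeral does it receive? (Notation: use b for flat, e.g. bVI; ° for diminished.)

bVI

In E major scale degree 6 is C#; C is its lowered form, from E minor. The diatonic chord on degree 6 would be C#m (vi), but C–E–G is the major chord from E minor. As a borrowed chord it is labeled bVI.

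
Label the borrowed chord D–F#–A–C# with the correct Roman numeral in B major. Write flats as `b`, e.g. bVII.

bIIImaj7

In B major scale degree 3 is D#; D is its lowered form, from B minor. D–F#–A–C# is a major-seventh chord — the form found in B minor, not the diatonic iii (D#m). Borrowed into B major it is written bIIImaj7.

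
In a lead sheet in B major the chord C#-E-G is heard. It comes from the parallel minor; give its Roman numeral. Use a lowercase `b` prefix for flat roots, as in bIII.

The root C# is the diatonic 2nd degree of B major; the borrowing shows in the chord quality. Diatonically B major has C#m (ii) on that degree; C#–E–G is instead the diminished chord native to B minor, so it takes the label ii°.

ii°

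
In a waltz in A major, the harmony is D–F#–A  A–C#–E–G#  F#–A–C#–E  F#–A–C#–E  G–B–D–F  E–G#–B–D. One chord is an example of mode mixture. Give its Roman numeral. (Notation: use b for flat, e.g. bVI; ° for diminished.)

bVII7

A major has the diatonic set A, Bm, C#m, D, E, F#m, G#dim. Of the given chords, D–F#–A = D, A–C#–E–G# = Amaj7, F#–A–C#–E = F#m7 and E–G#–B–D = E7 are diatonic. G–B–D–F is not: scale degree 7 in A major carries G#dim (vii°). In A minor the chord on that degree is G7, so here it functions as bVII7, borrowed from the parallel minor.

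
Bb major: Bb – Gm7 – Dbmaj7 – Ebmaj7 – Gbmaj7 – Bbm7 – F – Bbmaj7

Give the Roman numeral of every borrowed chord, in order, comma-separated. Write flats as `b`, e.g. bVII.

Bb major has the diatonic set Bb, Cm, Dm, Eb, F, Gm, Adim. Of the given chords, Bb, Gm7, Ebmaj7, F and Bbmaj7 are diatonic. Dbmaj7 (Db–F–Ab–C) doesn't fit — on degree 3 Bb major would have Dm (iii). Dbmaj7 is the degree-3 chord of Bb minor, so it is the borrowed bIIImaj7. Gbmaj7 (Gb–Bb–Db–F) is not: scale degree 6 in Bb major carries Gm (vi). In Bb minor the chord on that degree is Gbmaj7, so here it functions as bVImaj7, borrowed from the parallel minor. Bbm7 (Bb–Db–F–Ab) is not: scale degree 1 in Bb major carries Bb (I). In Bb minor the chord on that degree is Bbm7, so here it functions as i7, borrowed from the parallel minor.

bIIImaj7, bVImaj7, i7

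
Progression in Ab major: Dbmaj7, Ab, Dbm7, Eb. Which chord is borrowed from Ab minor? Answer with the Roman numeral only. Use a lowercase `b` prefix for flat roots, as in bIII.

iv7

In Ab major the diatonic chords are Ab, Bbm, Cm, Db, Eb, Fm, Gdim. Of the given chords, Dbmaj7, Ab and Eb are diatonic. Dbm7 (Db–Fb–Ab–Cb) is not: scale degree 4 in Ab major carries Db (IV). In Ab minor the chord on that degree is Dbm7, so here it functions as iv7, borrowed from the parallel minor.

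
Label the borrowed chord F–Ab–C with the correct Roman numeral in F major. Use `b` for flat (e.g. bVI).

i

The root F is the diatonic 1st degree of F major; the borrowing shows in the chord quality. Diatonically F major has F (I) on that degree; F–Ab–C is instead the minor chord native to F minor, so it takes the label i.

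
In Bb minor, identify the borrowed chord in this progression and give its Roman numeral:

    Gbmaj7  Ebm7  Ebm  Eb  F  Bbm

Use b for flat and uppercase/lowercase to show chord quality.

Bb minor has the diatonic set Bbm, Cdim, Db, Ebm, F, Gb, Ab (with V from harmonic minor). Of the given chords, Gbmaj7, Ebm7, Ebm, F and Bbm are diatonic. Eb (Eb–G–Bb) is not: scale degree 4 in Bb minor carries Ebm (iv). In Bb major the chord on that degree is Eb, so here it functions as IV, borrowed from the parallel major.

IV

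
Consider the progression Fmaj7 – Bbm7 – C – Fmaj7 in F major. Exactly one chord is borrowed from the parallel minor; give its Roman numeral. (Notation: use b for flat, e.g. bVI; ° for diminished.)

iv7

In F major the diatonic chords are F, Gm, Am, Bb, C, Dm, Edim. Fmaj7 and C are both diatonic. But Bbm7 (Bb–Db–F–Ab) is foreign: the diatonic IV on degree 4 is Bb, whereas Bbm7 comes from F minor. It is labeled iv7.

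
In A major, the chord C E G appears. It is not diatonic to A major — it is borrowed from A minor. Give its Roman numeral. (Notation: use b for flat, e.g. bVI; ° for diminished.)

C is the lowered form of scale degree 3 in A major (the diatonic degree 3 is C#). C–E–G is a major chord — the form found in A minor, not the diatonic iii (C#m). Borrowed into A major it is written bIII.

bIII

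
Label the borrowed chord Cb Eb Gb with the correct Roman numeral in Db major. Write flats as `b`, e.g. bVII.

The root Cb is the lowered 7th scale degree — diatonically Db major has C there. Cb–Eb–Gb is a major chord — the form found in Db minor, not the diatonic vii° (Cdim). Borrowed into Db major it is written bVII.

bVII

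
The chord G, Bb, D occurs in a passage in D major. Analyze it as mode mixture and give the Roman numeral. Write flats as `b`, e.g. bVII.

iv

G is scale degree 4 in D major. G–Bb–D is a minor chord — the form found in D minor, not the diatonic IV (G). Borrowed into D major it is written iv.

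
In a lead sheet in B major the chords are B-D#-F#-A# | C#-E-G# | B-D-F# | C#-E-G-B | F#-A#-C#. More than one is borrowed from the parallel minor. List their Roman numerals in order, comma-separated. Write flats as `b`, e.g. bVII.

i, iiø7

In B major the diatonic chords are B, C#m, D#m, E, F#, G#m, A#dim. Of the given chords, B–D#–F#–A# = Bmaj7, C#–E–G# = C#m and F#–A#–C# = F# are diatonic. B–D–F# doesn't fit — on degree 1 B major would have B (I). Bm is the degree-1 chord of B minor, so it is the borrowed i. C#–E–G–B is not: scale degree 2 in B major carries C#m (ii). In B minor the chord on that degree is C#m7b5, so here it functions as iiø7, borrowed from the parallel minor.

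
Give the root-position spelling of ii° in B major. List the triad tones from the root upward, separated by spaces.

C# E G

The root, C#, is scale degree 2 — the same note in B major and B minor; only the chord quality changes. In B minor the chord on C# is C#–E–G.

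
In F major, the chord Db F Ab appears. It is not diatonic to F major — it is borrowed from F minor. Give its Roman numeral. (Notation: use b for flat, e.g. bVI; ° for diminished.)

In F major scale degree 6 is D; Db is its lowered form, from F minor. Db–F–Ab is a major chord — the form found in F minor, not the diatonic vi (Dm). Borrowed into F major it is written bVI.

bVI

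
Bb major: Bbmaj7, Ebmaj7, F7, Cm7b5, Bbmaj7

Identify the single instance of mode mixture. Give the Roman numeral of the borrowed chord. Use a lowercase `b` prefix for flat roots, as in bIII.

iiø7

The diatonic triads in Bb major are Bb, Cm, Dm, Eb, F, Gm, Adim. Bbmaj7, Ebmaj7 and F7 all belong to that set. But Cm7b5 (C–Eb–Gb–Bb) is foreign: the diatonic ii on degree 2 is Cm, whereas Cm7b5 comes from Bb minor. It is labeled iiø7.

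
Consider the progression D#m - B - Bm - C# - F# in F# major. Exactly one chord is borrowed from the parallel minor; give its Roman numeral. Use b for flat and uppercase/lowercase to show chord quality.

In F# major the diatonic chords are F#, G#m, A#m, B, C#, D#m, E#dim. Of the given chords, D#m, B, C# and F# are diatonic. Bm (B–D–F#) doesn't fit — on degree 4 F# major would have B (IV). Bm is the degree-4 chord of F# minor, so it is the borrowed iv.

iv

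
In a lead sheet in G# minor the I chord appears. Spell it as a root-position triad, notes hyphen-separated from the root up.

The root, G#, is scale degree 1 — the same note in G# minor and G# major; only the chord quality changes. Building the major chord from the parallel major on G#: G#–B#–D#.

G#-B#-D#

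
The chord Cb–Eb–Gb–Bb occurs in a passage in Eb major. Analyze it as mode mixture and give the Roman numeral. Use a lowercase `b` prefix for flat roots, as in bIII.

In Eb major scale degree 6 is C; Cb is its lowered form, from Eb minor. Cb–Eb–Gb–Bb is a major-seventh chord — the form found in Eb minor, not the diatonic vi (Cm). Borrowed into Eb major it is written bVImaj7.

bVImaj7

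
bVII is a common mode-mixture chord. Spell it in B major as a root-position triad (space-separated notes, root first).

The root of bVII is the lowered 7th degree: A# becomes A. In B minor the chord on A is A–C#–E.

A C# E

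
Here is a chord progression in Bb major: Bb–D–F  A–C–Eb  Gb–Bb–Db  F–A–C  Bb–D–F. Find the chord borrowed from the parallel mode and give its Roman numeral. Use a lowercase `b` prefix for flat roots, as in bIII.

In Bb major the diatonic chords are Bb, Cm, Dm, Eb, F, Gm, Adim. Of the given chords, Bb–D–F = Bb, A–C–Eb = Adim and F–A–C = F are diatonic. Gb–Bb–Db doesn't fit — on degree 6 Bb major would have Gm (vi). Gb is the degree-6 chord of Bb minor, so it is the borrowed bVI.

bVI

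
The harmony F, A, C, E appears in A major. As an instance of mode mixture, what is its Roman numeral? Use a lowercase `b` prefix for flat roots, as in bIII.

bVImaj7

The root F is the lowered 6th scale degree — diatonically A major has F# there. F–A–C–E is a major-seventh chord — the form found in A minor, not the diatonic vi (F#m). Borrowed into A major it is written bVImaj7.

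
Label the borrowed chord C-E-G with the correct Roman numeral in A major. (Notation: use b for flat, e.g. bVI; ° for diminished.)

bIII

The root C is the lowered 3rd scale degree — diatonically A major has C# there. Diatonically A major has C#m (iii) on that degree; C–E–G is instead the major chord native to A minor, so it takes the label bIII.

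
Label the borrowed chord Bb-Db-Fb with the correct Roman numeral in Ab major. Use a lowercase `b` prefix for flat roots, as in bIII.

ii°

The root Bb is the diatonic 2nd degree of Ab major; the borrowing shows in the chord quality. Diatonically Ab major has Bbm (ii) on that degree; Bb–Db–Fb is instead the diminished chord native to Ab minor, so it takes the label ii°.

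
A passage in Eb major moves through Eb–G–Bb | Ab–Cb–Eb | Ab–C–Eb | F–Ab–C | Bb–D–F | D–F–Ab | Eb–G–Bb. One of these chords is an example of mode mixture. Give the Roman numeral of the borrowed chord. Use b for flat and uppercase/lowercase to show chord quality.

iv

The diatonic triads in Eb major are Eb, Fm, Gm, Ab, Bb, Cm, Ddim. Of the given chords, Eb–G–Bb = Eb, Ab–C–Eb = Ab, F–Ab–C = Fm, Bb–D–F = Bb and D–F–Ab = Ddim are diatonic. Ab–Cb–Eb is not: scale degree 4 in Eb major carries Ab (IV). In Eb minor the chord on that degree is Abm, so here it functions as iv, borrowed from the parallel minor.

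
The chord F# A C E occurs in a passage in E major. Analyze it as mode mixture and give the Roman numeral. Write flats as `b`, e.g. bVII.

The root F# is the diatonic 2nd degree of E major; the borrowing shows in the chord quality. The diatonic chord on degree 2 would be F#m (ii), but F#–A–C–E is the half-diminished-seventh chord from E minor. As a borrowed chord it is labeled iiø7.

iiø7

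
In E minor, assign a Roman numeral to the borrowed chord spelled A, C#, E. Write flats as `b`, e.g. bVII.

A is scale degree 4 in E minor. Diatonically E minor has Am (iv) on that degree; A–C#–E is instead the major chord native to E major, so it takes the label IV.

IV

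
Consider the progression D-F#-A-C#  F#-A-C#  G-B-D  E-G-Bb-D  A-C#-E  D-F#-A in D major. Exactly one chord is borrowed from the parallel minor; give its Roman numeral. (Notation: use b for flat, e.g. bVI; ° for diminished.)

iiø7

The diatonic triads in D major are D, Em, F#m, G, A, Bm, C#dim. Of the given chords, D–F#–A–C# = Dmaj7, F#–A–C# = F#m, G–B–D = G, A–C#–E = A and D–F#–A = D are diatonic. E–G–Bb–D doesn't fit — on degree 2 D major would have Em (ii). Em7b5 is the degree-2 chord of D minor, so it is the borrowed iiø7.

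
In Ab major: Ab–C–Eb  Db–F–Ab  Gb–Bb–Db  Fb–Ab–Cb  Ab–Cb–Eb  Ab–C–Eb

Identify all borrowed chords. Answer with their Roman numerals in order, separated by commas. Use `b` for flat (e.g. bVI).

bVII, bVI, i

In Ab major the diatonic chords are Ab, Bbm, Cm, Db, Eb, Fm, Gdim. Ab–C–Eb = Ab and Db–F–Ab = Db both belong to that set. Gb–Bb–Db doesn't fit — on degree 7 Ab major would have Gdim (vii°). Gb is the degree-7 chord of Ab minor, so it is the borrowed bVII. But Fb–Ab–Cb is foreign: the diatonic vi on degree 6 is Fm, whereas Fb comes from Ab minor. It is labeled bVI. Ab–Cb–Eb doesn't fit — on degree 1 Ab major would have Ab (I). Abm is the degree-1 chord of Ab minor, so it is the borrowed i.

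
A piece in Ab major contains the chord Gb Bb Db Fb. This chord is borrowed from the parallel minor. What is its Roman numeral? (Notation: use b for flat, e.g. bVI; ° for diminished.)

In Ab major scale degree 7 is G; Gb is its lowered form, from Ab minor. The diatonic chord on degree 7 would be Gdim (vii°), but Gb–Bb–Db–Fb is the dominant-seventh chord from Ab minor. As a borrowed chord it is labeled bVII7.

bVII7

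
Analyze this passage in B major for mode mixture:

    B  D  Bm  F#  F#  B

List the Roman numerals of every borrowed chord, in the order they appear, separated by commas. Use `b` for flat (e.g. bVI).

bIII, i

The diatonic triads in B major are B, C#m, D#m, E, F#, G#m, A#dim. B and F# both belong to that set. D (D–F#–A) is not: scale degree 3 in B major carries D#m (iii). In B minor the chord on that degree is D, so here it functions as bIII, borrowed from the parallel minor. Bm (B–D–F#) doesn't fit — on degree 1 B major would have B (I). Bm is the degree-1 chord of B minor, so it is the borrowed i.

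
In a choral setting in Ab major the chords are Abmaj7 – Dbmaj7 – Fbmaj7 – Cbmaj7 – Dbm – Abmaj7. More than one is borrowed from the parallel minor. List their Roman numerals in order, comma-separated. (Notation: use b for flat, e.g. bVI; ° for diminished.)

In Ab major the diatonic chords are Ab, Bbm, Cm, Db, Eb, Fm, Gdim. Abmaj7 and Dbmaj7 are both diatonic. Fbmaj7 (Fb–Ab–Cb–Eb) doesn't fit — on degree 6 Ab major would have Fm (vi). Fbmaj7 is the degree-6 chord of Ab minor, so it is the borrowed bVImaj7. Cbmaj7 (Cb–Eb–Gb–Bb) doesn't fit — on degree 3 Ab major would have Cm (iii). Cbmaj7 is the degree-3 chord of Ab minor, so it is the borrowed bIIImaj7. But Dbm (Db–Fb–Ab) is foreign: the diatonic IV on degree 4 is Db, whereas Dbm comes from Ab minor. It is labeled iv.

bVImaj7, bIIImaj7, iv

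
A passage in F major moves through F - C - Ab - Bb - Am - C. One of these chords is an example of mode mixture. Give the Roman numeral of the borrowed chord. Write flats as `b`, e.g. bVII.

bIII

F major has the diatonic set F, Gm, Am, Bb, C, Dm, Edim. F, C, Bb and Am are all diatonic. But Ab (Ab–C–Eb) is foreign: the diatonic iii on degree 3 is Am, whereas Ab comes from F minor. It is labeled bIII.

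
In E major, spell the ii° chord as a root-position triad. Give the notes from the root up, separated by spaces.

F# A C

ii° is built on scale degree 2, which is F# in both E major and its parallel. Building the diminished chord from the parallel minor on F#: F#–A–C.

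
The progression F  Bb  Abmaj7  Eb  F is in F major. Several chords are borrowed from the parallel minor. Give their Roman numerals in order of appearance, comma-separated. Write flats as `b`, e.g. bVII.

F major has the diatonic set F, Gm, Am, Bb, C, Dm, Edim. F and Bb both belong to that set. Abmaj7 (Ab–C–Eb–G) doesn't fit — on degree 3 F major would have Am (iii). Abmaj7 is the degree-3 chord of F minor, so it is the borrowed bIIImaj7. But Eb (Eb–G–Bb) is foreign: the diatonic vii° on degree 7 is Edim, whereas Eb comes from F minor. It is labeled bVII.

bIIImaj7, bVII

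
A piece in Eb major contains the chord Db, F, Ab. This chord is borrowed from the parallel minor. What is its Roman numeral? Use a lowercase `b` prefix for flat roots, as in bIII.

bVII

Db is the lowered form of scale degree 7 in Eb major (the diatonic degree 7 is D). Diatonically Eb major has Ddim (vii°) on that degree; Db–F–Ab is instead the major chord native to Eb minor, so it takes the label bVII.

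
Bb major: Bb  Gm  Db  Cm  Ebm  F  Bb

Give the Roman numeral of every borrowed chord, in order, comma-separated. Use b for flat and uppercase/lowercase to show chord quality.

The diatonic triads in Bb major are Bb, Cm, Dm, Eb, F, Gm, Adim. Bb, Gm, Cm and F are all diatonic. Db (Db–F–Ab) doesn't fit — on degree 3 Bb major would have Dm (iii). Db is the degree-3 chord of Bb minor, so it is the borrowed bIII. Ebm (Eb–Gb–Bb) doesn't fit — on degree 4 Bb major would have Eb (IV). Ebm is the degree-4 chord of Bb minor, so it is the borrowed iv.

bIII, iv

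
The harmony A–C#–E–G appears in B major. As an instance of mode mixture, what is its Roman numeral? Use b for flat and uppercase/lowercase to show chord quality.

bVII7

In B major scale degree 7 is A#; A is its lowered form, from B minor. The diatonic chord on degree 7 would be A#dim (vii°), but A–C#–E–G is the dominant-seventh chord from B minor. As a borrowed chord it is labeled bVII7.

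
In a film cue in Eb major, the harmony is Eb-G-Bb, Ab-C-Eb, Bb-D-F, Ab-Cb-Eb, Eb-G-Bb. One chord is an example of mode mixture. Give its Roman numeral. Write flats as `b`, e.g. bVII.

Eb major has the diatonic set Eb, Fm, Gm, Ab, Bb, Cm, Ddim. Of the given chords, Eb–G–Bb = Eb, Ab–C–Eb = Ab and Bb–D–F = Bb are diatonic. Ab–Cb–Eb is not: scale degree 4 in Eb major carries Ab (IV). In Eb minor the chord on that degree is Abm, so here it functions as iv, borrowed from the parallel minor.

iv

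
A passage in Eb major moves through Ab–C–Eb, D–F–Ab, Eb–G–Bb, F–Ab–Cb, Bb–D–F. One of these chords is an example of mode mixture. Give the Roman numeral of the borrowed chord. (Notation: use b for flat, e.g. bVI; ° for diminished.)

ii°

In Eb major the diatonic chords are Eb, Fm, Gm, Ab, Bb, Cm, Ddim. Of the given chords, Ab–C–Eb = Ab, D–F–Ab = Ddim, Eb–G–Bb = Eb and Bb–D–F = Bb are diatonic. F–Ab–Cb is not: scale degree 2 in Eb major carries Fm (ii). In Eb minor the chord on that degree is Fdim, so here it functions as ii°, borrowed from the parallel minor.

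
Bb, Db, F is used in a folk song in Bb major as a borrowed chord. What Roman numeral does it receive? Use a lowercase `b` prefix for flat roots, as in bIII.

The root Bb is the diatonic 1st degree of Bb major; the borrowing shows in the chord quality. The diatonic chord on degree 1 would be Bb (I), but Bb–Db–F is the minor chord from Bb minor. As a borrowed chord it is labeled i.

i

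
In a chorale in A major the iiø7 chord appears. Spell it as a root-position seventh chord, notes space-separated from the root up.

B D F A

The root, B, is scale degree 2 — the same note in A major and A minor; only the chord quality changes. In A minor the chord on B is B–D–F–A.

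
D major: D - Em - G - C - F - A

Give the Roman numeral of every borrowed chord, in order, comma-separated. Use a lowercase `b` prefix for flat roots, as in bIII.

bVII, bIII

In D major the diatonic chords are D, Em, F#m, G, A, Bm, C#dim. D, Em, G and A are all diatonic. But C (C–E–G) is foreign: the diatonic vii° on degree 7 is C#dim, whereas C comes from D minor. It is labeled bVII. F (F–A–C) doesn't fit — on degree 3 D major would have F#m (iii). F is the degree-3 chord of D minor, so it is the borrowed bIII.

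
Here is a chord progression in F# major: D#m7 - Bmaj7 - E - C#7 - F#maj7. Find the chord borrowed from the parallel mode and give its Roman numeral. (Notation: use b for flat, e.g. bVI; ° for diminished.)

bVII

F# major has the diatonic set F#, G#m, A#m, B, C#, D#m, E#dim. D#m7, Bmaj7, C#7 and F#maj7 are all diatonic. But E (E–G#–B) is foreign: the diatonic vii° on degree 7 is E#dim, whereas E comes from F# minor. It is labeled bVII.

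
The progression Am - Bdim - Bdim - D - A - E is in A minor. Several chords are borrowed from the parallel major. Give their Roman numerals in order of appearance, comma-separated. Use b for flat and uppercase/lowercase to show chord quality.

In A minor (with V from harmonic minor) the diatonic chords are Am, Bdim, C, Dm, E, F, G. Am, Bdim and E are all diatonic. D (D–F#–A) doesn't fit — on degree 4 A minor would have Dm (iv). D is the degree-4 chord of A major, so it is the borrowed IV. But A (A–C#–E) is foreign: the diatonic i on degree 1 is Am, whereas A comes from A major. It is labeled I.

IV, I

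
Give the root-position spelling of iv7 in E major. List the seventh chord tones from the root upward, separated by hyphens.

iv7 is built on scale degree 4, which is A in both E major and its parallel. Building the minor-seventh chord from the parallel minor on A: A–C–E–G.

A-C-E-G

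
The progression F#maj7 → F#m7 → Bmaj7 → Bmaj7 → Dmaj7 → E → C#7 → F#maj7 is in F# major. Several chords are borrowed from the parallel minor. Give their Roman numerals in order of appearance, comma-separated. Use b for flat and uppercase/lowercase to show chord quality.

i7, bVImaj7, bVII

In F# major the diatonic chords are F#, G#m, A#m, B, C#, D#m, E#dim. F#maj7, Bmaj7 and C#7 are all diatonic. But F#m7 (F#–A–C#–E) is foreign: the diatonic I on degree 1 is F#, whereas F#m7 comes from F# minor. It is labeled i7. Dmaj7 (D–F#–A–C#) is not: scale degree 6 in F# major carries D#m (vi). In F# minor the chord on that degree is Dmaj7, so here it functions as bVImaj7, borrowed from the parallel minor. But E (E–G#–B) is foreign: the diatonic vii° on degree 7 is E#dim, whereas E comes from F# minor. It is labeled bVII.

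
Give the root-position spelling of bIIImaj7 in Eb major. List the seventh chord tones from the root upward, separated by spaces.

bIIImaj7 is built on the lowered scale degree 3. In Eb major degree 3 is G; lowered it becomes Gb. In Eb minor the chord on Gb is Gb–Bb–Db–F.

Gb Bb Db F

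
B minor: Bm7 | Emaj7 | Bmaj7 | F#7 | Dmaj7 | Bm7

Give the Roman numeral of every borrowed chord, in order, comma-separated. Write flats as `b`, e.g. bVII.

IVmaj7, Imaj7

In B minor (with V from harmonic minor) the diatonic chords are Bm, C#dim, D, Em, F#, G, A. Bm7, F#7 and Dmaj7 are all diatonic. Emaj7 (E–G#–B–D#) is not: scale degree 4 in B minor carries Em (iv). In B major the chord on that degree is Emaj7, so here it functions as IVmaj7, borrowed from the parallel major. Bmaj7 (B–D#–F#–A#) is not: scale degree 1 in B minor carries Bm (i). In B major the chord on that degree is Bmaj7, so here it functions as Imaj7, borrowed from the parallel major.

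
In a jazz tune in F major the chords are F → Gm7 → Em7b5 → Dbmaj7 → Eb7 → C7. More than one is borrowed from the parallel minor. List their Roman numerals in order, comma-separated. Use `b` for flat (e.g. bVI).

The diatonic triads in F major are F, Gm, Am, Bb, C, Dm, Edim. Of the given chords, F, Gm7, Em7b5 and C7 are diatonic. Dbmaj7 (Db–F–Ab–C) is not: scale degree 6 in F major carries Dm (vi). In F minor the chord on that degree is Dbmaj7, so here it functions as bVImaj7, borrowed from the parallel minor. But Eb7 (Eb–G–Bb–Db) is foreign: the diatonic vii° on degree 7 is Edim, whereas Eb7 comes from F minor. It is labeled bVII7.

bVImaj7, bVII7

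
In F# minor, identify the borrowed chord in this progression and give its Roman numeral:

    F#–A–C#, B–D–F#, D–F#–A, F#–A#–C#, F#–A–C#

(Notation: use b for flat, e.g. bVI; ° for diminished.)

I

F# minor has the diatonic set F#m, G#dim, A, Bm, C#, D, E (with V from harmonic minor). F#–A–C# = F#m, B–D–F# = Bm and D–F#–A = D all belong to that set. But F#–A#–C# is foreign: the diatonic i on degree 1 is F#m, whereas F# comes from F# major. It is labeled I.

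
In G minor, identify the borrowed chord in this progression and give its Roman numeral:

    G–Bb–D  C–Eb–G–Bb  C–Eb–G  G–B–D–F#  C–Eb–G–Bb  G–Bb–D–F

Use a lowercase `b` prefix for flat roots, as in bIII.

In G minor (with V from harmonic minor) the diatonic chords are Gm, Adim, Bb, Cm, D, Eb, F. Of the given chords, G–Bb–D = Gm, C–Eb–G–Bb = Cm7, C–Eb–G = Cm and G–Bb–D–F = Gm7 are diatonic. G–B–D–F# doesn't fit — on degree 1 G minor would have Gm (i). Gmaj7 is the degree-1 chord of G major, so it is the borrowed Imaj7.

Imaj7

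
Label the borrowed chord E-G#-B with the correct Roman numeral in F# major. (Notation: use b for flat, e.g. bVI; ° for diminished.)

bVII

The root E is the lowered 7th scale degree — diatonically F# major has E# there. The diatonic chord on degree 7 would be E#dim (vii°), but E–G#–B is the major chord from F# minor. As a borrowed chord it is labeled bVII.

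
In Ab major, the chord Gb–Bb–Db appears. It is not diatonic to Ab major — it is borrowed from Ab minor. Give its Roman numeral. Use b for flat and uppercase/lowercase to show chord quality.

Gb is the lowered form of scale degree 7 in Ab major (the diatonic degree 7 is G). Diatonically Ab major has Gdim (vii°) on that degree; Gb–Bb–Db is instead the major chord native to Ab minor, so it takes the label bVII.

bVII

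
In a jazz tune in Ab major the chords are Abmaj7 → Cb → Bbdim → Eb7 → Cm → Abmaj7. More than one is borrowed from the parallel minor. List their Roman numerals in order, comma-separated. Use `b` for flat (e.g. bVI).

The diatonic triads in Ab major are Ab, Bbm, Cm, Db, Eb, Fm, Gdim. Abmaj7, Eb7 and Cm are all diatonic. Cb (Cb–Eb–Gb) is not: scale degree 3 in Ab major carries Cm (iii). In Ab minor the chord on that degree is Cb, so here it functions as bIII, borrowed from the parallel minor. Bbdim (Bb–Db–Fb) is not: scale degree 2 in Ab major carries Bbm (ii). In Ab minor the chord on that degree is Bbdim, so here it functions as ii°, borrowed from the parallel minor.

bIII, ii°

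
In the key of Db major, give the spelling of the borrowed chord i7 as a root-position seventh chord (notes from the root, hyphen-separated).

Db-Fb-Ab-Cb

The root, Db, is scale degree 1 — the same note in Db major and Db minor; only the chord quality changes. Stacking thirds in Db minor on Db gives Db–Fb–Ab–Cb.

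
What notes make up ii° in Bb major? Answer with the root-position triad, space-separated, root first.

The root, C, is scale degree 2 — the same note in Bb major and Bb minor; only the chord quality changes. In Bb minor the chord on C is C–Eb–Gb.

C Eb Gb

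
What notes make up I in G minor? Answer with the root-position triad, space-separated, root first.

I is built on scale degree 1, which is G in both G minor and its parallel. Building the major chord from the parallel major on G: G–B–D.

G B D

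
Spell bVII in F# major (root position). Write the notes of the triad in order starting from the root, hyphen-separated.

E-G#-B

Scale degree 7 in F# major is E#. bVII uses the lowered form, E, taken from F# minor. In F# minor the chord on E is E–G#–B.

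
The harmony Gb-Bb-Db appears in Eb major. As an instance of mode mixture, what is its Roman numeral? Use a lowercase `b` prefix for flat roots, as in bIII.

Gb is the lowered form of scale degree 3 in Eb major (the diatonic degree 3 is G). Diatonically Eb major has Gm (iii) on that degree; Gb–Bb–Db is instead the major chord native to Eb minor, so it takes the label bIII.

bIII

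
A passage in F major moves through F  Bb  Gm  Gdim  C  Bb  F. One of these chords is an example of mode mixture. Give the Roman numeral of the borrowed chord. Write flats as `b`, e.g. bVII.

ii°

The diatonic triads in F major are F, Gm, Am, Bb, C, Dm, Edim. Of the given chords, F, Bb, Gm and C are diatonic. Gdim (G–Bb–Db) doesn't fit — on degree 2 F major would have Gm (ii). Gdim is the degree-2 chord of F minor, so it is the borrowed ii°.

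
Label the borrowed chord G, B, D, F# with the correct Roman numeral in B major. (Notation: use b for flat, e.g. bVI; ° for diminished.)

G is the lowered form of scale degree 6 in B major (the diatonic degree 6 is G#). G–B–D–F# is a major-seventh chord — the form found in B minor, not the diatonic vi (G#m). Borrowed into B major it is written bVImaj7.

bVImaj7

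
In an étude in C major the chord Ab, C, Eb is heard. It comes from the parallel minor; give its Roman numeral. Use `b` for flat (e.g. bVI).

bVI

In C major scale degree 6 is A; Ab is its lowered form, from C minor. Diatonically C major has Am (vi) on that degree; Ab–C–Eb is instead the major chord native to C minor, so it takes the label bVI.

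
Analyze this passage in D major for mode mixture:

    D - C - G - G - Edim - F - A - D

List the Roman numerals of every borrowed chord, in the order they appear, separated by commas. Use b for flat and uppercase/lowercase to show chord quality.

In D major the diatonic chords are D, Em, F#m, G, A, Bm, C#dim. Of the given chords, D, G and A are diatonic. But C (C–E–G) is foreign: the diatonic vii° on degree 7 is C#dim, whereas C comes from D minor. It is labeled bVII. Edim (E–G–Bb) is not: scale degree 2 in D major carries Em (ii). In D minor the chord on that degree is Edim, so here it functions as ii°, borrowed from the parallel minor. F (F–A–C) doesn't fit — on degree 3 D major would have F#m (iii). F is the degree-3 chord of D minor, so it is the borrowed bIII.

bVII, ii°, bIII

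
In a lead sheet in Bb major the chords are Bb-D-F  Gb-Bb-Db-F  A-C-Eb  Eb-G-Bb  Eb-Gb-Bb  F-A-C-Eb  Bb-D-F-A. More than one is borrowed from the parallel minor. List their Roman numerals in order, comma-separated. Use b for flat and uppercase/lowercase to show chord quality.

bVImaj7, iv

Bb major has the diatonic set Bb, Cm, Dm, Eb, F, Gm, Adim. Of the given chords, Bb–D–F = Bb, A–C–Eb = Adim, Eb–G–Bb = Eb, F–A–C–Eb = F7 and Bb–D–F–A = Bbmaj7 are diatonic. Gb–Bb–Db–F is not: scale degree 6 in Bb major carries Gm (vi). In Bb minor the chord on that degree is Gbmaj7, so here it functions as bVImaj7, borrowed from the parallel minor. But Eb–Gb–Bb is foreign: the diatonic IV on degree 4 is Eb, whereas Ebm comes from Bb minor. It is labeled iv.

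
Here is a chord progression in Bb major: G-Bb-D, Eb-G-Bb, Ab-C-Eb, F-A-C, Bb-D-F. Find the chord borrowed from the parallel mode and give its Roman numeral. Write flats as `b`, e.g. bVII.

Bb major has the diatonic set Bb, Cm, Dm, Eb, F, Gm, Adim. G–Bb–D = Gm, Eb–G–Bb = Eb, F–A–C = F and Bb–D–F = Bb are all diatonic. Ab–C–Eb doesn't fit — on degree 7 Bb major would have Adim (vii°). Ab is the degree-7 chord of Bb minor, so it is the borrowed bVII.

bVII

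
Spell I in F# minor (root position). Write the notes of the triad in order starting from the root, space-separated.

I is built on scale degree 1, which is F# in both F# minor and its parallel. Stacking thirds in F# major on F# gives F#–A#–C#.

F# A# C#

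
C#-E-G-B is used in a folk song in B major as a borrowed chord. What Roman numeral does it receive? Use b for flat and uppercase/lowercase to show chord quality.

iiø7

The root C# is the diatonic 2nd degree of B major; the borrowing shows in the chord quality. C#–E–G–B is a half-diminished-seventh chord — the form found in B minor, not the diatonic ii (C#m). Borrowed into B major it is written iiø7.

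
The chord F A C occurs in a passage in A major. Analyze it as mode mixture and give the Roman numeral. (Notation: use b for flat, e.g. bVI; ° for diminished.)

F is the lowered form of scale degree 6 in A major (the diatonic degree 6 is F#). F–A–C is a major chord — the form found in A minor, not the diatonic vi (F#m). Borrowed into A major it is written bVI.

bVI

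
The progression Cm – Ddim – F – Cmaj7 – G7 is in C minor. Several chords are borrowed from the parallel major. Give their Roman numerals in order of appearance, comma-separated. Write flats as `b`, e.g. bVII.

IV, Imaj7

In C minor (with V from harmonic minor) the diatonic chords are Cm, Ddim, Eb, Fm, G, Ab, Bb. Cm, Ddim and G7 all belong to that set. F (F–A–C) is not: scale degree 4 in C minor carries Fm (iv). In C major the chord on that degree is F, so here it functions as IV, borrowed from the parallel major. Cmaj7 (C–E–G–B) is not: scale degree 1 in C minor carries Cm (i). In C major the chord on that degree is Cmaj7, so here it functions as Imaj7, borrowed from the parallel major.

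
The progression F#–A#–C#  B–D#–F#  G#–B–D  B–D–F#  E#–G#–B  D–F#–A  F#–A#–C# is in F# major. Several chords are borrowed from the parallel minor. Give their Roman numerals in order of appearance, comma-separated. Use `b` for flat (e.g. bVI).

ii°, iv, bVI

The diatonic triads in F# major are F#, G#m, A#m, B, C#, D#m, E#dim. F#–A#–C# = F#, B–D#–F# = B and E#–G#–B = E#dim all belong to that set. G#–B–D is not: scale degree 2 in F# major carries G#m (ii). In F# minor the chord on that degree is G#dim, so here it functions as ii°, borrowed from the parallel minor. But B–D–F# is foreign: the diatonic IV on degree 4 is B, whereas Bm comes from F# minor. It is labeled iv. D–F#–A is not: scale degree 6 in F# major carries D#m (vi). In F# minor the chord on that degree is D, so here it functions as bVI, borrowed from the parallel minor.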